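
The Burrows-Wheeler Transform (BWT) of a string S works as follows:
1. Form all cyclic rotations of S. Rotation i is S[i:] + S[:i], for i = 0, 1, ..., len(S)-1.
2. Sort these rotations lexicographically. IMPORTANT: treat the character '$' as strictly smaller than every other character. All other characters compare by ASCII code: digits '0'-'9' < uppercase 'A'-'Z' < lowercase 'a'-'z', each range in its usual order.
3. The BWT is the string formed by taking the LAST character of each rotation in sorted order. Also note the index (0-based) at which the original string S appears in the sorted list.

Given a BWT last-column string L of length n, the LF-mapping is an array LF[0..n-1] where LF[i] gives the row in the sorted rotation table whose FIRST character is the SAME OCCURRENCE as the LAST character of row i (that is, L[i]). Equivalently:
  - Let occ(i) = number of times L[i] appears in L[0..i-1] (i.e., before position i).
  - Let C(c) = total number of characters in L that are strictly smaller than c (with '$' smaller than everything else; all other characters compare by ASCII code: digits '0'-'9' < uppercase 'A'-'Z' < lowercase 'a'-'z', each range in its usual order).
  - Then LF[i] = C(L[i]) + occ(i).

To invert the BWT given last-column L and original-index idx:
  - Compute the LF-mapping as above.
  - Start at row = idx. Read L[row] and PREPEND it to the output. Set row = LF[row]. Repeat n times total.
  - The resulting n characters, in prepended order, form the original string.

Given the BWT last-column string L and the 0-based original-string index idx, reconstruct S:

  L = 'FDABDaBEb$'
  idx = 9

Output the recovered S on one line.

Answer: baDDABBEF$

Derivation:
LF mapping: 7 4 1 2 5 8 3 6 9 0
Walk LF starting at row 9, prepending L[row]:
  step 1: row=9, L[9]='$', prepend. Next row=LF[9]=0
  step 2: row=0, L[0]='F', prepend. Next row=LF[0]=7
  step 3: row=7, L[7]='E', prepend. Next row=LF[7]=6
  step 4: row=6, L[6]='B', prepend. Next row=LF[6]=3
  step 5: row=3, L[3]='B', prepend. Next row=LF[3]=2
  step 6: row=2, L[2]='A', prepend. Next row=LF[2]=1
  step 7: row=1, L[1]='D', prepend. Next row=LF[1]=4
  step 8: row=4, L[4]='D', prepend. Next row=LF[4]=5
  step 9: row=5, L[5]='a', prepend. Next row=LF[5]=8
  step 10: row=8, L[8]='b', prepend. Next row=LF[8]=9
Reversed output: baDDABBEF$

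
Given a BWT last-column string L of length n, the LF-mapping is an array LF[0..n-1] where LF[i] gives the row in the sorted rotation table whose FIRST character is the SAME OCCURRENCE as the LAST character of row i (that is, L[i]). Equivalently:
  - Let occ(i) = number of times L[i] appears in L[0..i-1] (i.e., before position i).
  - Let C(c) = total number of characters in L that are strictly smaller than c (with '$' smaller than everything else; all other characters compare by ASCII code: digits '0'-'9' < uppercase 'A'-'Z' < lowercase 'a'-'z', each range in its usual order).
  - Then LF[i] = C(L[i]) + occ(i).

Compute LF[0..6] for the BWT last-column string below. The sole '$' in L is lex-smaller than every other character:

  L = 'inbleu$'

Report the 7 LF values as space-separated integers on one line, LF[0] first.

Answer: 3 5 1 4 2 6 0

Derivation:
Char counts: '$':1, 'b':1, 'e':1, 'i':1, 'l':1, 'n':1, 'u':1
C (first-col start): C('$')=0, C('b')=1, C('e')=2, C('i')=3, C('l')=4, C('n')=5, C('u')=6
L[0]='i': occ=0, LF[0]=C('i')+0=3+0=3
L[1]='n': occ=0, LF[1]=C('n')+0=5+0=5
L[2]='b': occ=0, LF[2]=C('b')+0=1+0=1
L[3]='l': occ=0, LF[3]=C('l')+0=4+0=4
L[4]='e': occ=0, LF[4]=C('e')+0=2+0=2
L[5]='u': occ=0, LF[5]=C('u')+0=6+0=6
L[6]='$': occ=0, LF[6]=C('$')+0=0+0=0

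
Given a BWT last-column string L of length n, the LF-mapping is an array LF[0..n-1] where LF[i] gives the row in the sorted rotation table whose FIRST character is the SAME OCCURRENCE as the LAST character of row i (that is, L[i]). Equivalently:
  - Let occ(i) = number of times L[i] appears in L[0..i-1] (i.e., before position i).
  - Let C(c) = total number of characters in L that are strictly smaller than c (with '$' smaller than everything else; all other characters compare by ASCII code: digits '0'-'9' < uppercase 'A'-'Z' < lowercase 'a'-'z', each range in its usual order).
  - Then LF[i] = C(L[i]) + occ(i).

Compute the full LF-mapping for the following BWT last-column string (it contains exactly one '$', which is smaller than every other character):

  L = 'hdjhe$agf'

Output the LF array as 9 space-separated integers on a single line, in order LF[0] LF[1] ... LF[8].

Char counts: '$':1, 'a':1, 'd':1, 'e':1, 'f':1, 'g':1, 'h':2, 'j':1
C (first-col start): C('$')=0, C('a')=1, C('d')=2, C('e')=3, C('f')=4, C('g')=5, C('h')=6, C('j')=8
L[0]='h': occ=0, LF[0]=C('h')+0=6+0=6
L[1]='d': occ=0, LF[1]=C('d')+0=2+0=2
L[2]='j': occ=0, LF[2]=C('j')+0=8+0=8
L[3]='h': occ=1, LF[3]=C('h')+1=6+1=7
L[4]='e': occ=0, LF[4]=C('e')+0=3+0=3
L[5]='$': occ=0, LF[5]=C('$')+0=0+0=0
L[6]='a': occ=0, LF[6]=C('a')+0=1+0=1
L[7]='g': occ=0, LF[7]=C('g')+0=5+0=5
L[8]='f': occ=0, LF[8]=C('f')+0=4+0=4

Answer: 6 2 8 7 3 0 1 5 4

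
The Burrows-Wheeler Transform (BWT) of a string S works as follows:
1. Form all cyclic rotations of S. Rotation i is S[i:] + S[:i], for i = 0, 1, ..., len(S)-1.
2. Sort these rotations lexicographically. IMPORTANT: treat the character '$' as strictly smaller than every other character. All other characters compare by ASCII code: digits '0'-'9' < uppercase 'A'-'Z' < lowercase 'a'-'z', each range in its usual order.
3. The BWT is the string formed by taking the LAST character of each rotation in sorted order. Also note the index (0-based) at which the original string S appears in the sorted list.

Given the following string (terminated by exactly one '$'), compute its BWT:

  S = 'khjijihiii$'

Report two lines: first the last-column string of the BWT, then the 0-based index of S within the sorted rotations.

Answer: iikijihjih$
10

Derivation:
All 11 rotations (rotation i = S[i:]+S[:i]):
  rot[0] = khjijihiii$
  rot[1] = hjijihiii$k
  rot[2] = jijihiii$kh
  rot[3] = ijihiii$khj
  rot[4] = jihiii$khji
  rot[5] = ihiii$khjij
  rot[6] = hiii$khjiji
  rot[7] = iii$khjijih
  rot[8] = ii$khjijihi
  rot[9] = i$khjijihii
  rot[10] = $khjijihiii
Sorted (with $ < everything):
  sorted[0] = $khjijihiii  (last char: 'i')
  sorted[1] = hiii$khjiji  (last char: 'i')
  sorted[2] = hjijihiii$k  (last char: 'k')
  sorted[3] = i$khjijihii  (last char: 'i')
  sorted[4] = ihiii$khjij  (last char: 'j')
  sorted[5] = ii$khjijihi  (last char: 'i')
  sorted[6] = iii$khjijih  (last char: 'h')
  sorted[7] = ijihiii$khj  (last char: 'j')
  sorted[8] = jihiii$khji  (last char: 'i')
  sorted[9] = jijihiii$kh  (last char: 'h')
  sorted[10] = khjijihiii$  (last char: '$')
Last column: iikijihjih$
Original string S is at sorted index 10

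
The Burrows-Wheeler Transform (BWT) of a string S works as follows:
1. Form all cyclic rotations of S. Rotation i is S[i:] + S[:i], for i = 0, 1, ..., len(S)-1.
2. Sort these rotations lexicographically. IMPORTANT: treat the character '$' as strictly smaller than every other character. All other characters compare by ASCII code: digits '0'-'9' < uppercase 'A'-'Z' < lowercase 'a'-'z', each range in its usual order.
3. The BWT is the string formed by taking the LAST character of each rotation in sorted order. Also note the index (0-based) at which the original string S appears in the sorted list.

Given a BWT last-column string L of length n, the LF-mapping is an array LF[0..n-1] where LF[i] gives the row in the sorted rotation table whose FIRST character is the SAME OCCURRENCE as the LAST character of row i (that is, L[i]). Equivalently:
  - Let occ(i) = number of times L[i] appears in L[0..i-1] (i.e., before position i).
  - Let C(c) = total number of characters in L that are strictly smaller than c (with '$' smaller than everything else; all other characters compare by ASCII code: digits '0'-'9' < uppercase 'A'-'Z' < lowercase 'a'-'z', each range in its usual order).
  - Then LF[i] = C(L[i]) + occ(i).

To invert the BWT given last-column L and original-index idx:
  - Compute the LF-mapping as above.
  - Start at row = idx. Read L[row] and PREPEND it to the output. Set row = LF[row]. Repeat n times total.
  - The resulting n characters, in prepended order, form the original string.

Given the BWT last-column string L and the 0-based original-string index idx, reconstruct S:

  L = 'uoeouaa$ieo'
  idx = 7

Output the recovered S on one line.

LF mapping: 9 6 3 7 10 1 2 0 5 4 8
Walk LF starting at row 7, prepending L[row]:
  step 1: row=7, L[7]='$', prepend. Next row=LF[7]=0
  step 2: row=0, L[0]='u', prepend. Next row=LF[0]=9
  step 3: row=9, L[9]='e', prepend. Next row=LF[9]=4
  step 4: row=4, L[4]='u', prepend. Next row=LF[4]=10
  step 5: row=10, L[10]='o', prepend. Next row=LF[10]=8
  step 6: row=8, L[8]='i', prepend. Next row=LF[8]=5
  step 7: row=5, L[5]='a', prepend. Next row=LF[5]=1
  step 8: row=1, L[1]='o', prepend. Next row=LF[1]=6
  step 9: row=6, L[6]='a', prepend. Next row=LF[6]=2
  step 10: row=2, L[2]='e', prepend. Next row=LF[2]=3
  step 11: row=3, L[3]='o', prepend. Next row=LF[3]=7
Reversed output: oeaoaioueu$

Answer: oeaoaioueu$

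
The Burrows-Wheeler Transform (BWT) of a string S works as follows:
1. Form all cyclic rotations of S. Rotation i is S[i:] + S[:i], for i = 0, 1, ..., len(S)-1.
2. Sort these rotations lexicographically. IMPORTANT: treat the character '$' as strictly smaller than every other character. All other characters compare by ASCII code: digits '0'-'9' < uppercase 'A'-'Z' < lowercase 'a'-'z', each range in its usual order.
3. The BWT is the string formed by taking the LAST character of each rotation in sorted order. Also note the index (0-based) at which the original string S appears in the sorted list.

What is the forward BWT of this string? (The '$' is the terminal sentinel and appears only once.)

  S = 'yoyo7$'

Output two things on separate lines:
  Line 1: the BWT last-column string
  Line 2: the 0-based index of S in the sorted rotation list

All 6 rotations (rotation i = S[i:]+S[:i]):
  rot[0] = yoyo7$
  rot[1] = oyo7$y
  rot[2] = yo7$yo
  rot[3] = o7$yoy
  rot[4] = 7$yoyo
  rot[5] = $yoyo7
Sorted (with $ < everything):
  sorted[0] = $yoyo7  (last char: '7')
  sorted[1] = 7$yoyo  (last char: 'o')
  sorted[2] = o7$yoy  (last char: 'y')
  sorted[3] = oyo7$y  (last char: 'y')
  sorted[4] = yo7$yo  (last char: 'o')
  sorted[5] = yoyo7$  (last char: '$')
Last column: 7oyyo$
Original string S is at sorted index 5

Answer: 7oyyo$
5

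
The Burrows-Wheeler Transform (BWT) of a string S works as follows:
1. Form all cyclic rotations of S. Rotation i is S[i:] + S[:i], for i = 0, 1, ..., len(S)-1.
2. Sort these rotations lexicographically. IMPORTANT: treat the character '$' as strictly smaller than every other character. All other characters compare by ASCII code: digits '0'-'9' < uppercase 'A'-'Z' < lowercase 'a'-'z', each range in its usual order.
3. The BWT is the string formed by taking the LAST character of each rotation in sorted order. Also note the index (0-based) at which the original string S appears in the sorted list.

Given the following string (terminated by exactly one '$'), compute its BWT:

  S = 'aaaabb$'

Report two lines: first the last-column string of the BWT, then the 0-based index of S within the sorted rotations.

All 7 rotations (rotation i = S[i:]+S[:i]):
  rot[0] = aaaabb$
  rot[1] = aaabb$a
  rot[2] = aabb$aa
  rot[3] = abb$aaa
  rot[4] = bb$aaaa
  rot[5] = b$aaaab
  rot[6] = $aaaabb
Sorted (with $ < everything):
  sorted[0] = $aaaabb  (last char: 'b')
  sorted[1] = aaaabb$  (last char: '$')
  sorted[2] = aaabb$a  (last char: 'a')
  sorted[3] = aabb$aa  (last char: 'a')
  sorted[4] = abb$aaa  (last char: 'a')
  sorted[5] = b$aaaab  (last char: 'b')
  sorted[6] = bb$aaaa  (last char: 'a')
Last column: b$aaaba
Original string S is at sorted index 1

Answer: b$aaaba
1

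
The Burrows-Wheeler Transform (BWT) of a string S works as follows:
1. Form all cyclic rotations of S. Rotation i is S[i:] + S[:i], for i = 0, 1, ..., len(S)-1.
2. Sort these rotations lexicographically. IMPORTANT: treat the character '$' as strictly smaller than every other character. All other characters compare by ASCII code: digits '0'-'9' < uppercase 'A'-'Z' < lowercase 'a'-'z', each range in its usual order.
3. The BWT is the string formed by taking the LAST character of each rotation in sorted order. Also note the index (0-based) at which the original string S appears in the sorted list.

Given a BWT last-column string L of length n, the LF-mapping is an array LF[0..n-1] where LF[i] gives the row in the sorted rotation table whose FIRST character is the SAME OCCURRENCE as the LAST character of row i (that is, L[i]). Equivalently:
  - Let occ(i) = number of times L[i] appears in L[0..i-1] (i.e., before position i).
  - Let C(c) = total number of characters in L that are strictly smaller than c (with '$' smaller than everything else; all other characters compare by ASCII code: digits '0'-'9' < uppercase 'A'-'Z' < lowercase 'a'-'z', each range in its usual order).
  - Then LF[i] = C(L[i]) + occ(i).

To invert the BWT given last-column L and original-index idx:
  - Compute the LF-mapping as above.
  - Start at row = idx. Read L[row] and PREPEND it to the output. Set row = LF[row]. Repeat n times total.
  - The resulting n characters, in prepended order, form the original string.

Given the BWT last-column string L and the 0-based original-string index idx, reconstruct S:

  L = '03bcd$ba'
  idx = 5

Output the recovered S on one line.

Answer: bcadb30$

Derivation:
LF mapping: 1 2 4 6 7 0 5 3
Walk LF starting at row 5, prepending L[row]:
  step 1: row=5, L[5]='$', prepend. Next row=LF[5]=0
  step 2: row=0, L[0]='0', prepend. Next row=LF[0]=1
  step 3: row=1, L[1]='3', prepend. Next row=LF[1]=2
  step 4: row=2, L[2]='b', prepend. Next row=LF[2]=4
  step 5: row=4, L[4]='d', prepend. Next row=LF[4]=7
  step 6: row=7, L[7]='a', prepend. Next row=LF[7]=3
  step 7: row=3, L[3]='c', prepend. Next row=LF[3]=6
  step 8: row=6, L[6]='b', prepend. Next row=LF[6]=5
Reversed output: bcadb30$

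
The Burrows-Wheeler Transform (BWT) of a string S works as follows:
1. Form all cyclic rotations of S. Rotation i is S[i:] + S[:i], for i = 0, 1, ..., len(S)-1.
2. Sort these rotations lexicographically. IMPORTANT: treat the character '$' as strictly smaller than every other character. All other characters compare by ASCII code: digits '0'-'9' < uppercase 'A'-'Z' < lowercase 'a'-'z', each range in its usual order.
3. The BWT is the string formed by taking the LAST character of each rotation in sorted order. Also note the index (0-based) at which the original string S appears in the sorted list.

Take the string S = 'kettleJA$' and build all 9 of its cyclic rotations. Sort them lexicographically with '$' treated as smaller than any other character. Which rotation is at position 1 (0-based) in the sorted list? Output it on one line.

Answer: A$kettleJ

Derivation:
All 9 rotations (rotation i = S[i:]+S[:i]):
  rot[0] = kettleJA$
  rot[1] = ettleJA$k
  rot[2] = ttleJA$ke
  rot[3] = tleJA$ket
  rot[4] = leJA$kett
  rot[5] = eJA$kettl
  rot[6] = JA$kettle
  rot[7] = A$kettleJ
  rot[8] = $kettleJA
Sorted (with $ < everything):
  sorted[0] = $kettleJA
  sorted[1] = A$kettleJ
  sorted[2] = JA$kettle
  sorted[3] = eJA$kettl
  sorted[4] = ettleJA$k
  sorted[5] = kettleJA$
  sorted[6] = leJA$kett
  sorted[7] = tleJA$ket
  sorted[8] = ttleJA$ke
sorted[1] = A$kettleJ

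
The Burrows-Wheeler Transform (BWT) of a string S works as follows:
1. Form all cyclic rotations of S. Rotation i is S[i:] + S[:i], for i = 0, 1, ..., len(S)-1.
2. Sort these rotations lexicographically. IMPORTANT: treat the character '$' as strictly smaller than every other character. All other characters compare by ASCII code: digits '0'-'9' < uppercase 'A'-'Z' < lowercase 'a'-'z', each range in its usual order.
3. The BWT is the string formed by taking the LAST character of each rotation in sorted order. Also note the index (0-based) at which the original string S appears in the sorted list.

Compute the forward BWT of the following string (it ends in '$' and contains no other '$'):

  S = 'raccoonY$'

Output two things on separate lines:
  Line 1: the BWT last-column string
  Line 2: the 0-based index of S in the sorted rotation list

All 9 rotations (rotation i = S[i:]+S[:i]):
  rot[0] = raccoonY$
  rot[1] = accoonY$r
  rot[2] = ccoonY$ra
  rot[3] = coonY$rac
  rot[4] = oonY$racc
  rot[5] = onY$racco
  rot[6] = nY$raccoo
  rot[7] = Y$raccoon
  rot[8] = $raccoonY
Sorted (with $ < everything):
  sorted[0] = $raccoonY  (last char: 'Y')
  sorted[1] = Y$raccoon  (last char: 'n')
  sorted[2] = accoonY$r  (last char: 'r')
  sorted[3] = ccoonY$ra  (last char: 'a')
  sorted[4] = coonY$rac  (last char: 'c')
  sorted[5] = nY$raccoo  (last char: 'o')
  sorted[6] = onY$racco  (last char: 'o')
  sorted[7] = oonY$racc  (last char: 'c')
  sorted[8] = raccoonY$  (last char: '$')
Last column: Ynracooc$
Original string S is at sorted index 8

Answer: Ynracooc$
8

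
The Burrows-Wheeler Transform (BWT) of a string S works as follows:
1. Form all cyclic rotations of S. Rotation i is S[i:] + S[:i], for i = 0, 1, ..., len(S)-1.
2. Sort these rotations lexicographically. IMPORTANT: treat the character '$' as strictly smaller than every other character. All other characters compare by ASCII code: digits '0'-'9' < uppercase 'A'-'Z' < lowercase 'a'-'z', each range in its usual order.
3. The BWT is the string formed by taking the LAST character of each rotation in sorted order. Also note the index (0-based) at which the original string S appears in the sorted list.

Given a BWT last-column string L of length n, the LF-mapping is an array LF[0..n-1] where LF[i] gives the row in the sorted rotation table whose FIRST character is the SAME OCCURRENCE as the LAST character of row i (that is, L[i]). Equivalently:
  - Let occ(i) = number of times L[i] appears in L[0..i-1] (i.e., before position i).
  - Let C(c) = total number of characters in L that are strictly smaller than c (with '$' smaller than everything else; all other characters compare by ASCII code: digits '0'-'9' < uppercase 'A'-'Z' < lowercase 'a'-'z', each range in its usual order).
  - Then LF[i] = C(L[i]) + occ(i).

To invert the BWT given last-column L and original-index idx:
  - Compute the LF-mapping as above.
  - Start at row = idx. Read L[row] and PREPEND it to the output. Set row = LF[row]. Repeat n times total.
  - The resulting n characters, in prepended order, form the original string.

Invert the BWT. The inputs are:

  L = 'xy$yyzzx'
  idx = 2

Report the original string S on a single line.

Answer: xzzyyyx$

Derivation:
LF mapping: 1 3 0 4 5 6 7 2
Walk LF starting at row 2, prepending L[row]:
  step 1: row=2, L[2]='$', prepend. Next row=LF[2]=0
  step 2: row=0, L[0]='x', prepend. Next row=LF[0]=1
  step 3: row=1, L[1]='y', prepend. Next row=LF[1]=3
  step 4: row=3, L[3]='y', prepend. Next row=LF[3]=4
  step 5: row=4, L[4]='y', prepend. Next row=LF[4]=5
  step 6: row=5, L[5]='z', prepend. Next row=LF[5]=6
  step 7: row=6, L[6]='z', prepend. Next row=LF[6]=7
  step 8: row=7, L[7]='x', prepend. Next row=LF[7]=2
Reversed output: xzzyyyx$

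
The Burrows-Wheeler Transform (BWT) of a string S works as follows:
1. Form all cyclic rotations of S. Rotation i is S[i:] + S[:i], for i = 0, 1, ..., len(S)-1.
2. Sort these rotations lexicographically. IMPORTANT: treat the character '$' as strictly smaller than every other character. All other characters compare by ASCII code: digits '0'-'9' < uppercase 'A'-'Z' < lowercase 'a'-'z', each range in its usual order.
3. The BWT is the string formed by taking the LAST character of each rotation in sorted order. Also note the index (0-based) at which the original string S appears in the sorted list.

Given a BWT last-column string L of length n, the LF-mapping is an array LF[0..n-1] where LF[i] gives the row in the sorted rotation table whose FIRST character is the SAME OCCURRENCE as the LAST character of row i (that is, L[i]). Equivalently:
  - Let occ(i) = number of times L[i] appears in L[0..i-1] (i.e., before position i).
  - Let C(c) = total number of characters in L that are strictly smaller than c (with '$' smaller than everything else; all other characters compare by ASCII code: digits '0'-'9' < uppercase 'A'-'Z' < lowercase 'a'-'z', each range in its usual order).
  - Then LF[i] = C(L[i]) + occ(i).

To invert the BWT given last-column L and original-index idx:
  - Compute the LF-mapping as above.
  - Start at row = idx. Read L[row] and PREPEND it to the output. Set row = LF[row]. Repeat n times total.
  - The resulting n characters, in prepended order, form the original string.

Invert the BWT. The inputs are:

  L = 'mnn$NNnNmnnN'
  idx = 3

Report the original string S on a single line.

LF mapping: 5 7 8 0 1 2 9 3 6 10 11 4
Walk LF starting at row 3, prepending L[row]:
  step 1: row=3, L[3]='$', prepend. Next row=LF[3]=0
  step 2: row=0, L[0]='m', prepend. Next row=LF[0]=5
  step 3: row=5, L[5]='N', prepend. Next row=LF[5]=2
  step 4: row=2, L[2]='n', prepend. Next row=LF[2]=8
  step 5: row=8, L[8]='m', prepend. Next row=LF[8]=6
  step 6: row=6, L[6]='n', prepend. Next row=LF[6]=9
  step 7: row=9, L[9]='n', prepend. Next row=LF[9]=10
  step 8: row=10, L[10]='n', prepend. Next row=LF[10]=11
  step 9: row=11, L[11]='N', prepend. Next row=LF[11]=4
  step 10: row=4, L[4]='N', prepend. Next row=LF[4]=1
  step 11: row=1, L[1]='n', prepend. Next row=LF[1]=7
  step 12: row=7, L[7]='N', prepend. Next row=LF[7]=3
Reversed output: NnNNnnnmnNm$

Answer: NnNNnnnmnNm$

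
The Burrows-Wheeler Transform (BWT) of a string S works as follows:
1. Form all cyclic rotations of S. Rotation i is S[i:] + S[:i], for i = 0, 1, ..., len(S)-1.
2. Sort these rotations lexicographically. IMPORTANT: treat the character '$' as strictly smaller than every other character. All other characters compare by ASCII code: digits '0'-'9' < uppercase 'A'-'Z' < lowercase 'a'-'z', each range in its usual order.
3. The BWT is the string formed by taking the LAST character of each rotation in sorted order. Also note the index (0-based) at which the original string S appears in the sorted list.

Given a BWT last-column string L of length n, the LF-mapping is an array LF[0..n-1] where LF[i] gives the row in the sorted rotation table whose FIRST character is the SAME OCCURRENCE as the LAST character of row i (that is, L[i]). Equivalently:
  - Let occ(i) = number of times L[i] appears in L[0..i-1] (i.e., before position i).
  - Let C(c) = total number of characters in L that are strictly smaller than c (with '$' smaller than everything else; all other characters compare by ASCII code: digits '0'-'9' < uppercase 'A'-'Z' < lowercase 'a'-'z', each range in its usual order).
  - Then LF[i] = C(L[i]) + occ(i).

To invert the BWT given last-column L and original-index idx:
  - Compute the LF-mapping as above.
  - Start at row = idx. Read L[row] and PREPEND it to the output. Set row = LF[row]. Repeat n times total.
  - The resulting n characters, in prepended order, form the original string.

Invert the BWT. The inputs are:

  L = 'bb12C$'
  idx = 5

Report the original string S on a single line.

Answer: b12Cb$

Derivation:
LF mapping: 4 5 1 2 3 0
Walk LF starting at row 5, prepending L[row]:
  step 1: row=5, L[5]='$', prepend. Next row=LF[5]=0
  step 2: row=0, L[0]='b', prepend. Next row=LF[0]=4
  step 3: row=4, L[4]='C', prepend. Next row=LF[4]=3
  step 4: row=3, L[3]='2', prepend. Next row=LF[3]=2
  step 5: row=2, L[2]='1', prepend. Next row=LF[2]=1
  step 6: row=1, L[1]='b', prepend. Next row=LF[1]=5
Reversed output: b12Cb$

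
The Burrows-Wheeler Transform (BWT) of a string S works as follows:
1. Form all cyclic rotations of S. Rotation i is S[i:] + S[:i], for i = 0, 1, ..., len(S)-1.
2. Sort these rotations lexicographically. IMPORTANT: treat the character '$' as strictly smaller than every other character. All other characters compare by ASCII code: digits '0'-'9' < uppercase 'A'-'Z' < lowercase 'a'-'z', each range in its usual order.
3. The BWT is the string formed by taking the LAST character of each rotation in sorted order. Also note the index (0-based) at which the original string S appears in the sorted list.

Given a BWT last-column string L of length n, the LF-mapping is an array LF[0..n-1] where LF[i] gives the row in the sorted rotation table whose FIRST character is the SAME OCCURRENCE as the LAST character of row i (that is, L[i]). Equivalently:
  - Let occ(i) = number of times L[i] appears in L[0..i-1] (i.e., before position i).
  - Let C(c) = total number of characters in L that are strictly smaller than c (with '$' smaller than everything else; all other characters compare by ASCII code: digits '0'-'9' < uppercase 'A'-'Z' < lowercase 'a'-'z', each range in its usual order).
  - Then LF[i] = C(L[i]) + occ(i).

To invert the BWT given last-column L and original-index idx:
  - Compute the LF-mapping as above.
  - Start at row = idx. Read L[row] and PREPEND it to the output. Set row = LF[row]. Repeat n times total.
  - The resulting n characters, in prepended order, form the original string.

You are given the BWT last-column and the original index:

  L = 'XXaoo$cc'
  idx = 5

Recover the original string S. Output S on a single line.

LF mapping: 1 2 3 6 7 0 4 5
Walk LF starting at row 5, prepending L[row]:
  step 1: row=5, L[5]='$', prepend. Next row=LF[5]=0
  step 2: row=0, L[0]='X', prepend. Next row=LF[0]=1
  step 3: row=1, L[1]='X', prepend. Next row=LF[1]=2
  step 4: row=2, L[2]='a', prepend. Next row=LF[2]=3
  step 5: row=3, L[3]='o', prepend. Next row=LF[3]=6
  step 6: row=6, L[6]='c', prepend. Next row=LF[6]=4
  step 7: row=4, L[4]='o', prepend. Next row=LF[4]=7
  step 8: row=7, L[7]='c', prepend. Next row=LF[7]=5
Reversed output: cocoaXX$

Answer: cocoaXX$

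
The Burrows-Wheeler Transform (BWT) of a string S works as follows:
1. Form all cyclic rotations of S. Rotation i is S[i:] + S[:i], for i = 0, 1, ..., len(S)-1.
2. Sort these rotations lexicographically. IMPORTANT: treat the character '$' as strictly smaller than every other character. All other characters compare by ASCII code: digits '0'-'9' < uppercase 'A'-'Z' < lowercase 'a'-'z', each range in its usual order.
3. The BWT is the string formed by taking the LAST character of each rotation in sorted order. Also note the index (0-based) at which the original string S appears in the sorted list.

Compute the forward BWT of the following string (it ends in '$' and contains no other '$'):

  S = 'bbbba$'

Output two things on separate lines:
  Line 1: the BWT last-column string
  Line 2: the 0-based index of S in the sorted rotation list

All 6 rotations (rotation i = S[i:]+S[:i]):
  rot[0] = bbbba$
  rot[1] = bbba$b
  rot[2] = bba$bb
  rot[3] = ba$bbb
  rot[4] = a$bbbb
  rot[5] = $bbbba
Sorted (with $ < everything):
  sorted[0] = $bbbba  (last char: 'a')
  sorted[1] = a$bbbb  (last char: 'b')
  sorted[2] = ba$bbb  (last char: 'b')
  sorted[3] = bba$bb  (last char: 'b')
  sorted[4] = bbba$b  (last char: 'b')
  sorted[5] = bbbba$  (last char: '$')
Last column: abbbb$
Original string S is at sorted index 5

Answer: abbbb$
5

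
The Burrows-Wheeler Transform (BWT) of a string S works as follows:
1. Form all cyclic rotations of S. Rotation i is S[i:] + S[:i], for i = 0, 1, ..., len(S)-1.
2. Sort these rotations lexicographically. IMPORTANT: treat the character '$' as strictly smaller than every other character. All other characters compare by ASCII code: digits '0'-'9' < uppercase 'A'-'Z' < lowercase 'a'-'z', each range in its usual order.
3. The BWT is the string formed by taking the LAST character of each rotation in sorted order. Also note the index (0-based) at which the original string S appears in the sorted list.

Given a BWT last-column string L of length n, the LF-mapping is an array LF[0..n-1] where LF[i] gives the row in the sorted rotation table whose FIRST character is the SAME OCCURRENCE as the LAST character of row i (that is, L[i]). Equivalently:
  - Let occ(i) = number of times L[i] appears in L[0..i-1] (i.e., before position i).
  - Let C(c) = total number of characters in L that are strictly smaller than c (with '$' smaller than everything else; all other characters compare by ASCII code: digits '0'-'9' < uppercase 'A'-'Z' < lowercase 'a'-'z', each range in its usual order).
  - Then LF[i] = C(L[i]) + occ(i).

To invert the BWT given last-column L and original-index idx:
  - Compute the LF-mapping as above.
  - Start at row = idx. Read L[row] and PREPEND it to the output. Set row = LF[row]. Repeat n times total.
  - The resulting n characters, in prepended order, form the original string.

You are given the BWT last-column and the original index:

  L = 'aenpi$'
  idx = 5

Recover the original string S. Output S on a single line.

Answer: pinea$

Derivation:
LF mapping: 1 2 4 5 3 0
Walk LF starting at row 5, prepending L[row]:
  step 1: row=5, L[5]='$', prepend. Next row=LF[5]=0
  step 2: row=0, L[0]='a', prepend. Next row=LF[0]=1
  step 3: row=1, L[1]='e', prepend. Next row=LF[1]=2
  step 4: row=2, L[2]='n', prepend. Next row=LF[2]=4
  step 5: row=4, L[4]='i', prepend. Next row=LF[4]=3
  step 6: row=3, L[3]='p', prepend. Next row=LF[3]=5
Reversed output: pinea$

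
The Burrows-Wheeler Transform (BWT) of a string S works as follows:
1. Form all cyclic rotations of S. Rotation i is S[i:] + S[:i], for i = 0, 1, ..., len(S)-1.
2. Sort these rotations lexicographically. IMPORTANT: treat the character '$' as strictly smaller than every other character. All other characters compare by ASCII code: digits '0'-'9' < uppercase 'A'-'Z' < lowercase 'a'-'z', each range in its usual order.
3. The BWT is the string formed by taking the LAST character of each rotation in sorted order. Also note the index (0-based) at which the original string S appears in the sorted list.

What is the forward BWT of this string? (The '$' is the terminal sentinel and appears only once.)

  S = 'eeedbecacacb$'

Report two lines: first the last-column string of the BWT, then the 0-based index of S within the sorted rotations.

All 13 rotations (rotation i = S[i:]+S[:i]):
  rot[0] = eeedbecacacb$
  rot[1] = eedbecacacb$e
  rot[2] = edbecacacb$ee
  rot[3] = dbecacacb$eee
  rot[4] = becacacb$eeed
  rot[5] = ecacacb$eeedb
  rot[6] = cacacb$eeedbe
  rot[7] = acacb$eeedbec
  rot[8] = cacb$eeedbeca
  rot[9] = acb$eeedbecac
  rot[10] = cb$eeedbecaca
  rot[11] = b$eeedbecacac
  rot[12] = $eeedbecacacb
Sorted (with $ < everything):
  sorted[0] = $eeedbecacacb  (last char: 'b')
  sorted[1] = acacb$eeedbec  (last char: 'c')
  sorted[2] = acb$eeedbecac  (last char: 'c')
  sorted[3] = b$eeedbecacac  (last char: 'c')
  sorted[4] = becacacb$eeed  (last char: 'd')
  sorted[5] = cacacb$eeedbe  (last char: 'e')
  sorted[6] = cacb$eeedbeca  (last char: 'a')
  sorted[7] = cb$eeedbecaca  (last char: 'a')
  sorted[8] = dbecacacb$eee  (last char: 'e')
  sorted[9] = ecacacb$eeedb  (last char: 'b')
  sorted[10] = edbecacacb$ee  (last char: 'e')
  sorted[11] = eedbecacacb$e  (last char: 'e')
  sorted[12] = eeedbecacacb$  (last char: '$')
Last column: bcccdeaaebee$
Original string S is at sorted index 12

Answer: bcccdeaaebee$
12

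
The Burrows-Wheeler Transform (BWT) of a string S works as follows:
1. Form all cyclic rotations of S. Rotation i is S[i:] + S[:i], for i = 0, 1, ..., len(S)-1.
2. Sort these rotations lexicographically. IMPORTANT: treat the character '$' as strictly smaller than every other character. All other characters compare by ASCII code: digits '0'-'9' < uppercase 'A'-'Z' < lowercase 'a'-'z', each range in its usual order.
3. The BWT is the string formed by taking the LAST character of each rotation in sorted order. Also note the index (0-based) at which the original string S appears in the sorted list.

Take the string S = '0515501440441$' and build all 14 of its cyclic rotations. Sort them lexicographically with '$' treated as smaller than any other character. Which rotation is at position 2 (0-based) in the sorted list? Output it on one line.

Answer: 0441$051550144

Derivation:
All 14 rotations (rotation i = S[i:]+S[:i]):
  rot[0] = 0515501440441$
  rot[1] = 515501440441$0
  rot[2] = 15501440441$05
  rot[3] = 5501440441$051
  rot[4] = 501440441$0515
  rot[5] = 01440441$05155
  rot[6] = 1440441$051550
  rot[7] = 440441$0515501
  rot[8] = 40441$05155014
  rot[9] = 0441$051550144
  rot[10] = 441$0515501440
  rot[11] = 41$05155014404
  rot[12] = 1$051550144044
  rot[13] = $0515501440441
Sorted (with $ < everything):
  sorted[0] = $0515501440441
  sorted[1] = 01440441$05155
  sorted[2] = 0441$051550144
  sorted[3] = 0515501440441$
  sorted[4] = 1$051550144044
  sorted[5] = 1440441$051550
  sorted[6] = 15501440441$05
  sorted[7] = 40441$05155014
  sorted[8] = 41$05155014404
  sorted[9] = 440441$0515501
  sorted[10] = 441$0515501440
  sorted[11] = 501440441$0515
  sorted[12] = 515501440441$0
  sorted[13] = 5501440441$051
sorted[2] = 0441$051550144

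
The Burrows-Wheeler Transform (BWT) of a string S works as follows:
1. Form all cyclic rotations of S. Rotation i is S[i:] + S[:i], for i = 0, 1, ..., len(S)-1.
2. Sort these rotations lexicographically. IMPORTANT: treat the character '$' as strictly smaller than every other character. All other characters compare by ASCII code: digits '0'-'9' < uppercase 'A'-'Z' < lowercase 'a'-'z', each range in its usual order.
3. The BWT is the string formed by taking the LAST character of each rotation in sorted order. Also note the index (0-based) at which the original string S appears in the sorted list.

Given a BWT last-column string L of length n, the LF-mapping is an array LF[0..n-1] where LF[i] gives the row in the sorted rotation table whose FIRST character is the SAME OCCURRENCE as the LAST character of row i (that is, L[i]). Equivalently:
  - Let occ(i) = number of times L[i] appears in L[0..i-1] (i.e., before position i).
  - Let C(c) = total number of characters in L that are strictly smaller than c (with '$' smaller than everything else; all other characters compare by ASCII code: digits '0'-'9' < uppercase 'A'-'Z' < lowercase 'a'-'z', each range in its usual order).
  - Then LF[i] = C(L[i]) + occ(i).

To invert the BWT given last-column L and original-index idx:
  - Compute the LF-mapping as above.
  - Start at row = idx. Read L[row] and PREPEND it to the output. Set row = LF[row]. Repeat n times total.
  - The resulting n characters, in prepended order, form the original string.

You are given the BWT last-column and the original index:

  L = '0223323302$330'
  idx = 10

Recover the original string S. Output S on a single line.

LF mapping: 1 4 5 8 9 6 10 11 2 7 0 12 13 3
Walk LF starting at row 10, prepending L[row]:
  step 1: row=10, L[10]='$', prepend. Next row=LF[10]=0
  step 2: row=0, L[0]='0', prepend. Next row=LF[0]=1
  step 3: row=1, L[1]='2', prepend. Next row=LF[1]=4
  step 4: row=4, L[4]='3', prepend. Next row=LF[4]=9
  step 5: row=9, L[9]='2', prepend. Next row=LF[9]=7
  step 6: row=7, L[7]='3', prepend. Next row=LF[7]=11
  step 7: row=11, L[11]='3', prepend. Next row=LF[11]=12
  step 8: row=12, L[12]='3', prepend. Next row=LF[12]=13
  step 9: row=13, L[13]='0', prepend. Next row=LF[13]=3
  step 10: row=3, L[3]='3', prepend. Next row=LF[3]=8
  step 11: row=8, L[8]='0', prepend. Next row=LF[8]=2
  step 12: row=2, L[2]='2', prepend. Next row=LF[2]=5
  step 13: row=5, L[5]='2', prepend. Next row=LF[5]=6
  step 14: row=6, L[6]='3', prepend. Next row=LF[6]=10
Reversed output: 3220303332320$

Answer: 3220303332320$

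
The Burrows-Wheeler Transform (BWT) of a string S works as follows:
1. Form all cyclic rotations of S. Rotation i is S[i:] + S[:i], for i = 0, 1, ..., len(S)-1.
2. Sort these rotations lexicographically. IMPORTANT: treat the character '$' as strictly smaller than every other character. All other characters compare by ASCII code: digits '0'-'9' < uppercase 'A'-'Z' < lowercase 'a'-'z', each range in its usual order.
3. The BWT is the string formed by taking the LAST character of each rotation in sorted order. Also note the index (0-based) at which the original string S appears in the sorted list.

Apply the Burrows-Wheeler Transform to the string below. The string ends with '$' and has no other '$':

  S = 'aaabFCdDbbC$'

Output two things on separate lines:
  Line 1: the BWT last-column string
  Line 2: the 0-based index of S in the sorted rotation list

All 12 rotations (rotation i = S[i:]+S[:i]):
  rot[0] = aaabFCdDbbC$
  rot[1] = aabFCdDbbC$a
  rot[2] = abFCdDbbC$aa
  rot[3] = bFCdDbbC$aaa
  rot[4] = FCdDbbC$aaab
  rot[5] = CdDbbC$aaabF
  rot[6] = dDbbC$aaabFC
  rot[7] = DbbC$aaabFCd
  rot[8] = bbC$aaabFCdD
  rot[9] = bC$aaabFCdDb
  rot[10] = C$aaabFCdDbb
  rot[11] = $aaabFCdDbbC
Sorted (with $ < everything):
  sorted[0] = $aaabFCdDbbC  (last char: 'C')
  sorted[1] = C$aaabFCdDbb  (last char: 'b')
  sorted[2] = CdDbbC$aaabF  (last char: 'F')
  sorted[3] = DbbC$aaabFCd  (last char: 'd')
  sorted[4] = FCdDbbC$aaab  (last char: 'b')
  sorted[5] = aaabFCdDbbC$  (last char: '$')
  sorted[6] = aabFCdDbbC$a  (last char: 'a')
  sorted[7] = abFCdDbbC$aa  (last char: 'a')
  sorted[8] = bC$aaabFCdDb  (last char: 'b')
  sorted[9] = bFCdDbbC$aaa  (last char: 'a')
  sorted[10] = bbC$aaabFCdD  (last char: 'D')
  sorted[11] = dDbbC$aaabFC  (last char: 'C')
Last column: CbFdb$aabaDC
Original string S is at sorted index 5

Answer: CbFdb$aabaDC
5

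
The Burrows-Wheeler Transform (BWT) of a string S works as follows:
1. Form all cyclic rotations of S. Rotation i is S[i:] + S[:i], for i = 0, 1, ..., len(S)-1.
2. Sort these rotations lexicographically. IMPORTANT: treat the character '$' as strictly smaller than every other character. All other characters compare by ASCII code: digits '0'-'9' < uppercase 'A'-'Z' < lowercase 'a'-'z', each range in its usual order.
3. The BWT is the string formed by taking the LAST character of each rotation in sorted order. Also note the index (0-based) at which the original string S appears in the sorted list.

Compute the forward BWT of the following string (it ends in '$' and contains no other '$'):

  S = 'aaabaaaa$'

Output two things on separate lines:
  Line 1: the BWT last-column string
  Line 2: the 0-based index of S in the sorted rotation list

Answer: aaaab$aaa
5

Derivation:
All 9 rotations (rotation i = S[i:]+S[:i]):
  rot[0] = aaabaaaa$
  rot[1] = aabaaaa$a
  rot[2] = abaaaa$aa
  rot[3] = baaaa$aaa
  rot[4] = aaaa$aaab
  rot[5] = aaa$aaaba
  rot[6] = aa$aaabaa
  rot[7] = a$aaabaaa
  rot[8] = $aaabaaaa
Sorted (with $ < everything):
  sorted[0] = $aaabaaaa  (last char: 'a')
  sorted[1] = a$aaabaaa  (last char: 'a')
  sorted[2] = aa$aaabaa  (last char: 'a')
  sorted[3] = aaa$aaaba  (last char: 'a')
  sorted[4] = aaaa$aaab  (last char: 'b')
  sorted[5] = aaabaaaa$  (last char: '$')
  sorted[6] = aabaaaa$a  (last char: 'a')
  sorted[7] = abaaaa$aa  (last char: 'a')
  sorted[8] = baaaa$aaa  (last char: 'a')
Last column: aaaab$aaa
Original string S is at sorted index 5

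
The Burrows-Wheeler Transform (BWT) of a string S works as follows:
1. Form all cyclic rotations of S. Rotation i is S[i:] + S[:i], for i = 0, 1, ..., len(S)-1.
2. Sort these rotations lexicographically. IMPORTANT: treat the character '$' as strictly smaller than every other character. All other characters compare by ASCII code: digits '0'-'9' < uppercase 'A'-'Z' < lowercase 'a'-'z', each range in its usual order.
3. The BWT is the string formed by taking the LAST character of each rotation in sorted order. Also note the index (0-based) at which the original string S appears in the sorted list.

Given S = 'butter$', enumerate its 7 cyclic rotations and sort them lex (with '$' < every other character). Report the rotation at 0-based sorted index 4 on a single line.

All 7 rotations (rotation i = S[i:]+S[:i]):
  rot[0] = butter$
  rot[1] = utter$b
  rot[2] = tter$bu
  rot[3] = ter$but
  rot[4] = er$butt
  rot[5] = r$butte
  rot[6] = $butter
Sorted (with $ < everything):
  sorted[0] = $butter
  sorted[1] = butter$
  sorted[2] = er$butt
  sorted[3] = r$butte
  sorted[4] = ter$but
  sorted[5] = tter$bu
  sorted[6] = utter$b
sorted[4] = ter$but

Answer: ter$but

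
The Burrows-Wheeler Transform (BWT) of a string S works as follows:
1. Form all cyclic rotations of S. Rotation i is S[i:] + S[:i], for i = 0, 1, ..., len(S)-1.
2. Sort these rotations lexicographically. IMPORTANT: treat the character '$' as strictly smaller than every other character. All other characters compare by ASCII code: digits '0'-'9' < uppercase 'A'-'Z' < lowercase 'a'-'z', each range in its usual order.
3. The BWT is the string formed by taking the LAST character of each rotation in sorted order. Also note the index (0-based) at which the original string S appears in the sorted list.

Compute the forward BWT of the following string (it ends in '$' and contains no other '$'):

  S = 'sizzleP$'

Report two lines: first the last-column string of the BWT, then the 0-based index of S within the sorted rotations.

All 8 rotations (rotation i = S[i:]+S[:i]):
  rot[0] = sizzleP$
  rot[1] = izzleP$s
  rot[2] = zzleP$si
  rot[3] = zleP$siz
  rot[4] = leP$sizz
  rot[5] = eP$sizzl
  rot[6] = P$sizzle
  rot[7] = $sizzleP
Sorted (with $ < everything):
  sorted[0] = $sizzleP  (last char: 'P')
  sorted[1] = P$sizzle  (last char: 'e')
  sorted[2] = eP$sizzl  (last char: 'l')
  sorted[3] = izzleP$s  (last char: 's')
  sorted[4] = leP$sizz  (last char: 'z')
  sorted[5] = sizzleP$  (last char: '$')
  sorted[6] = zleP$siz  (last char: 'z')
  sorted[7] = zzleP$si  (last char: 'i')
Last column: Pelsz$zi
Original string S is at sorted index 5

Answer: Pelsz$zi
5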